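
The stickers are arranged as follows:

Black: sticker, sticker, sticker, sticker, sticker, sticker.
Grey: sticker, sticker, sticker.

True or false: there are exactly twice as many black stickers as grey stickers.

There are 6 black stickers.
There are 3 grey stickers.
The claim requires 6 = 2 × 3 = 6, which holds.

True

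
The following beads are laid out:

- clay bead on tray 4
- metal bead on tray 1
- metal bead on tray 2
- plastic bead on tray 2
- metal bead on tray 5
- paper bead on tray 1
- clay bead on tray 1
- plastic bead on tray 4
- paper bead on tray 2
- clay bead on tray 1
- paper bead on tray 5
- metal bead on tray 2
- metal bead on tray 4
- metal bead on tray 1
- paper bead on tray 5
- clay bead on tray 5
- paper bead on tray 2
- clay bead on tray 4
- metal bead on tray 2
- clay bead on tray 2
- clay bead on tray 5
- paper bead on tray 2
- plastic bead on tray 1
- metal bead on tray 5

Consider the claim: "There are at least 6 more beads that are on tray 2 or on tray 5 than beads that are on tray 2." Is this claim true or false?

beads on tray 2 or on tray 5: 14.
beads on tray 2: 8.
The claim requires 14 − 8 = 6 ≥ 6, which holds.

True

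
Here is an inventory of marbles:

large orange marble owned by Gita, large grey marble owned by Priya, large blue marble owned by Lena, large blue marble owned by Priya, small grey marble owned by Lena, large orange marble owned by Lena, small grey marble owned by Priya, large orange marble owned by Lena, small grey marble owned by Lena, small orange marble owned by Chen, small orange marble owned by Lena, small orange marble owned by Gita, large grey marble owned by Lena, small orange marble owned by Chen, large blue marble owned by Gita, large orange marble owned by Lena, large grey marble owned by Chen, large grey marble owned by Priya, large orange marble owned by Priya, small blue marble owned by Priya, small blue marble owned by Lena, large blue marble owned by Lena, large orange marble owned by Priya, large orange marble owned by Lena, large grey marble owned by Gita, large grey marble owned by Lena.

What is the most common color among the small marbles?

orange

Counts by color (restricted to small marbles): orange 4, grey 3, blue 2.
The maximum is 4, held uniquely by orange.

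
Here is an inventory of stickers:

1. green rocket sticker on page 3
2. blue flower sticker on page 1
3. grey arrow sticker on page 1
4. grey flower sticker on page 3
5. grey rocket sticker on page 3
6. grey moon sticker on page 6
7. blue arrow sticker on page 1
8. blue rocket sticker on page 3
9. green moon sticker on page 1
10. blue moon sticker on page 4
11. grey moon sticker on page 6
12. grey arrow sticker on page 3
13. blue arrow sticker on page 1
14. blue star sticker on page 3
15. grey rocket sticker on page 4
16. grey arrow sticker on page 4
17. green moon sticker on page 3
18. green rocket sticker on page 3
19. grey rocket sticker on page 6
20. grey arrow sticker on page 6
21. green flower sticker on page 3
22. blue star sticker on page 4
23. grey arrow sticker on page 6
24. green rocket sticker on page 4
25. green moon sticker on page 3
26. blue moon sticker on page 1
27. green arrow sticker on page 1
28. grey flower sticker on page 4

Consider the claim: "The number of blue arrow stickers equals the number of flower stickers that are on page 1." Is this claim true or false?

blue arrow stickers: 2.
flower stickers on page 1: 1.
The claim requires 2 = 1, which does not hold.

False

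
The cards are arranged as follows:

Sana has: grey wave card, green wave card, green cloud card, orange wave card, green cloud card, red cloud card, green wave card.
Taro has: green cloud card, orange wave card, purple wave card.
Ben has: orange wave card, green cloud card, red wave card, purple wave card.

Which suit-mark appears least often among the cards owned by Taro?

Counts by suit-mark (restricted to cards owned by Taro): wave 2, cloud 1.
The minimum is 1, held uniquely by cloud.

cloud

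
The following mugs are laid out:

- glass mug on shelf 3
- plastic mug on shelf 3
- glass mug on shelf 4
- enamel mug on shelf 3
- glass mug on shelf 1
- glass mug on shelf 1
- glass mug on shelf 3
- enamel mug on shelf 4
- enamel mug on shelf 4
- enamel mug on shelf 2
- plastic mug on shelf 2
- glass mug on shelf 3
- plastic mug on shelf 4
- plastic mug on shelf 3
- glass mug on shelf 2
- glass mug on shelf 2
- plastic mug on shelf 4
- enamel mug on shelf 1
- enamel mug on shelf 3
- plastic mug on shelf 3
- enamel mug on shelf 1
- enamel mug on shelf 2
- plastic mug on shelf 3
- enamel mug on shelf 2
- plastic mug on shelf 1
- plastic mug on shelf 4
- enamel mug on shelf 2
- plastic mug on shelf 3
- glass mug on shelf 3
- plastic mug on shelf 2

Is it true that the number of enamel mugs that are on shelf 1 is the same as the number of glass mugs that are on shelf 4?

enamel mugs on shelf 1: 2.
glass mugs on shelf 4: 1.
The claim requires 2 = 1, which does not hold.

False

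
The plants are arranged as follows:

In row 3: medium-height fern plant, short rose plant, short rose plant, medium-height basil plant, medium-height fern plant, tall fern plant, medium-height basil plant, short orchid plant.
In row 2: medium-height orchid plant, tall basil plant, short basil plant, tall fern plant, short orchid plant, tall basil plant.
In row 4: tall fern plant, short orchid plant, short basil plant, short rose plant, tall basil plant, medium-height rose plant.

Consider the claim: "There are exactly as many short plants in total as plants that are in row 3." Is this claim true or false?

short plants: 8.
plants in row 3: 8.
The claim requires 8 = 8, which holds.

True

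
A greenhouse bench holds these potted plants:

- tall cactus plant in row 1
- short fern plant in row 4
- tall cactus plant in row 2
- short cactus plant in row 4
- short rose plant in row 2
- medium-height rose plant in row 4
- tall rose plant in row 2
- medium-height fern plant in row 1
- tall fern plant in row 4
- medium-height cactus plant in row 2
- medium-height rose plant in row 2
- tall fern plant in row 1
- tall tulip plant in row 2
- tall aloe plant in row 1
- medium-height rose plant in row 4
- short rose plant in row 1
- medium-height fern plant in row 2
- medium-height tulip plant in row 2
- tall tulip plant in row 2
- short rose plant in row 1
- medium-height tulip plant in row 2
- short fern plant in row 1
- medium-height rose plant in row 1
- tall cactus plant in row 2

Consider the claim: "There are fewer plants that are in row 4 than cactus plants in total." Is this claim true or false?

|plants in row 4| = 5.
|cactus plants| = 5.
The claim requires 5 < 5, which does not hold.

False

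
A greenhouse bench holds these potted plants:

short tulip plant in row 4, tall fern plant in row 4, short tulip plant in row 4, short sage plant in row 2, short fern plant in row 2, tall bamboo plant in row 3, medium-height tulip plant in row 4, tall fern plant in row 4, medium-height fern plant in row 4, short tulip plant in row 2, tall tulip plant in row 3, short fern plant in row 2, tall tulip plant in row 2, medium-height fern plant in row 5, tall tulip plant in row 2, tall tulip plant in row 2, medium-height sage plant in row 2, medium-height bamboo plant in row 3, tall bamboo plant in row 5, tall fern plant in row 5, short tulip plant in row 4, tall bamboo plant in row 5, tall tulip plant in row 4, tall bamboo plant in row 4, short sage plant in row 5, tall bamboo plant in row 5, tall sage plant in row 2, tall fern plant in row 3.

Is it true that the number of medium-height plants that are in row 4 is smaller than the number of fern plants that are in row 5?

False

|medium-height plants in row 4| = 2.
|fern plants in row 5| = 2.
The claim requires 2 < 2, which does not hold.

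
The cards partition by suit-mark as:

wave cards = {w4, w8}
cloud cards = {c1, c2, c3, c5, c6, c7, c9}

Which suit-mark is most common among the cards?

cloud

Counts by suit-mark: cloud 7, wave 2.
The maximum is 7, held uniquely by cloud.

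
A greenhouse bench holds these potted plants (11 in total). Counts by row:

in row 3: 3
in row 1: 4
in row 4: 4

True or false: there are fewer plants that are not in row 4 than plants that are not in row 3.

|plants that are not in row 4| = 7.
|plants that are not in row 3| = 8.
The claim requires 7 < 8, which holds.

True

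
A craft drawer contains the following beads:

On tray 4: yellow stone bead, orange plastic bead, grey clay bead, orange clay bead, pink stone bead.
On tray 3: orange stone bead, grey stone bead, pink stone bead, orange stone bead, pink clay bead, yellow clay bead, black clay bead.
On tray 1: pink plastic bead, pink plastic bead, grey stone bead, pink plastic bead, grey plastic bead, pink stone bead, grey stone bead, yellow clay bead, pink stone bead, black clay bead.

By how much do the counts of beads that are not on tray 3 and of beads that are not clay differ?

0

beads that are not on tray 3: 15. beads that are not clay: 15.
|15 − 15| = 15 − 15 = 0.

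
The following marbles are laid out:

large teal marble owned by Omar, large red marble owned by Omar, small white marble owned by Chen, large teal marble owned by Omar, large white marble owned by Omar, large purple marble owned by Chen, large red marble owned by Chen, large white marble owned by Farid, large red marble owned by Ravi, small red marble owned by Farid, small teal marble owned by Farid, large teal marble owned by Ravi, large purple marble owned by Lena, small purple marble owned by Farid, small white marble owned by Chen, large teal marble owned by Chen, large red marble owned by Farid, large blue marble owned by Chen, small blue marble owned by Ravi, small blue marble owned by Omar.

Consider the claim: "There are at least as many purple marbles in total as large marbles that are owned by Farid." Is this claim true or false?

True

There are 3 purple marbles.
Count of large marbles owned by Farid: 2.
The claim requires 3 ≥ 2, which holds.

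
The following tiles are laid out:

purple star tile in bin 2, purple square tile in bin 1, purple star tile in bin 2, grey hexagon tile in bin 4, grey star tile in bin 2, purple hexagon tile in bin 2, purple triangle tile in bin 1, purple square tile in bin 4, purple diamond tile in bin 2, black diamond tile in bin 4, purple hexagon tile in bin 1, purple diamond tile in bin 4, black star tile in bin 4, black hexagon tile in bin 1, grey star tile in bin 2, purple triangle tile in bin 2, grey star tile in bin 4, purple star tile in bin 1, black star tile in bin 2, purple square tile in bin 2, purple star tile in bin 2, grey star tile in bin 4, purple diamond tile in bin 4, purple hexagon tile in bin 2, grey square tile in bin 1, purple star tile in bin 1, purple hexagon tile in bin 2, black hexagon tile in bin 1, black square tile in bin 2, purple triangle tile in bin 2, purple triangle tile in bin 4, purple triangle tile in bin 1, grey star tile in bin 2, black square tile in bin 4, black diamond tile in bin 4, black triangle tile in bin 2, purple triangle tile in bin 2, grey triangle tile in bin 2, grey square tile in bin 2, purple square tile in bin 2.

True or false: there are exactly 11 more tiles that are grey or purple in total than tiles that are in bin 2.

True

tiles that are grey or purple: 31.
tiles in bin 2: 20.
The claim requires 31 − 20 (= 11) to equal 11, which holds.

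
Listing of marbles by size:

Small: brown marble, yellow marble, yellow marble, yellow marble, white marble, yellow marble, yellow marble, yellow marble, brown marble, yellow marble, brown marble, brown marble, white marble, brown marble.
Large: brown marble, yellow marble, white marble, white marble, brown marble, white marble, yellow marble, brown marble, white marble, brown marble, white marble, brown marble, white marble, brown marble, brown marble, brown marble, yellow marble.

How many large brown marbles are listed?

8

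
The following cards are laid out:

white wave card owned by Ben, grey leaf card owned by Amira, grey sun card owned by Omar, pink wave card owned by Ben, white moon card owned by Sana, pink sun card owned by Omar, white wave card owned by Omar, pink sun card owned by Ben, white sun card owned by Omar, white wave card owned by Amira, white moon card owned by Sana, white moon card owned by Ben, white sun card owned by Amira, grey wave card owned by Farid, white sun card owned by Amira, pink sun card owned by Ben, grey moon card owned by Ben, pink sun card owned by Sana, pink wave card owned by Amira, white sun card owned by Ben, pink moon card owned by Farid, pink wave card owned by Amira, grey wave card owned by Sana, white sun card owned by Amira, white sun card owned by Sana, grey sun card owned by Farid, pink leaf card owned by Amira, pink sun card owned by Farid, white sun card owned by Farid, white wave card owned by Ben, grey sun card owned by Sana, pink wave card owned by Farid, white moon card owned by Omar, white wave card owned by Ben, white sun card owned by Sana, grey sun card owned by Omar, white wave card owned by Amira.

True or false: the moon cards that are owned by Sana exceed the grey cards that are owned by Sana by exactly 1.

|moon cards owned by Sana| = 2.
|grey cards owned by Sana| = 2.
The claim requires 2 − 2 (= 0) to equal 1, which does not hold.

False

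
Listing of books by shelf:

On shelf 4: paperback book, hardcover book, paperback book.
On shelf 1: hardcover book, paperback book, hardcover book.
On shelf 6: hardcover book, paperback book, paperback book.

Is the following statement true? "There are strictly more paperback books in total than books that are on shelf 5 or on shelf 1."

paperback books: 5.
books on shelf 5 or on shelf 1: 3.
The claim requires 5 > 3, which holds.

True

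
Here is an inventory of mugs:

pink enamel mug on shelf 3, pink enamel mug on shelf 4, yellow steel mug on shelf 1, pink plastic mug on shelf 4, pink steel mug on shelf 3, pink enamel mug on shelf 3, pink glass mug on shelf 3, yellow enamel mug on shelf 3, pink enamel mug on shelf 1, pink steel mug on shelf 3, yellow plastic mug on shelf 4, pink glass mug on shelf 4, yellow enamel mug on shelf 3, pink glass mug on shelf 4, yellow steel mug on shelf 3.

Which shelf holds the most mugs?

shelf 3

Counts by shelf: shelf 3→8, shelf 4→5, shelf 1→2.
The maximum is 8, held uniquely by shelf 3.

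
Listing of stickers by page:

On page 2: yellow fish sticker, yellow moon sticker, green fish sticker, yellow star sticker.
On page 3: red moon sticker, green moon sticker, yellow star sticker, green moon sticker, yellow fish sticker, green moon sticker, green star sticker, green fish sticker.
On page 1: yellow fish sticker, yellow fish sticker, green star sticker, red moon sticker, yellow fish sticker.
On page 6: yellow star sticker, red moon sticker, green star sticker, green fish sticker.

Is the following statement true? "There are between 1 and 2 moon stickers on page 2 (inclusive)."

True

moon stickers on page 2: 1.
The claim requires 1 ≤ 1 ≤ 2, which holds.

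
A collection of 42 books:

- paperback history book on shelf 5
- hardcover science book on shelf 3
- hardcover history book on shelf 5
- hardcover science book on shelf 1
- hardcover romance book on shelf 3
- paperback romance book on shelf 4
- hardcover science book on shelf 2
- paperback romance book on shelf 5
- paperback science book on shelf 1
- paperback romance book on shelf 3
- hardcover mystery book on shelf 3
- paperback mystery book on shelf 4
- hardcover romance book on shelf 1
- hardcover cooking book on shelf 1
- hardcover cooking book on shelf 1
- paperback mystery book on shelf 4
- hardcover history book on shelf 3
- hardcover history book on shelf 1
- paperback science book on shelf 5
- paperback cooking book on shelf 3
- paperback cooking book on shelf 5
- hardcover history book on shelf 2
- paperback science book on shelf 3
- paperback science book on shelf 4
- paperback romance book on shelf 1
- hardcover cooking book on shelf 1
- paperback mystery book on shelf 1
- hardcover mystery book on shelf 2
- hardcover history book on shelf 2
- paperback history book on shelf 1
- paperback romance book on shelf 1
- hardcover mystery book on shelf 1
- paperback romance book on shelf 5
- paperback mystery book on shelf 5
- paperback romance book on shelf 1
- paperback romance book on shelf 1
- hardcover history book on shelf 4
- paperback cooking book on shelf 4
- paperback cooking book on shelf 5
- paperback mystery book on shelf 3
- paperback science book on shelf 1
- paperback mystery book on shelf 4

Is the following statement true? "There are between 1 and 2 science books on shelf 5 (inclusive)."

science books on shelf 5: 1.
The claim requires 1 ≤ 1 ≤ 2, which holds.

True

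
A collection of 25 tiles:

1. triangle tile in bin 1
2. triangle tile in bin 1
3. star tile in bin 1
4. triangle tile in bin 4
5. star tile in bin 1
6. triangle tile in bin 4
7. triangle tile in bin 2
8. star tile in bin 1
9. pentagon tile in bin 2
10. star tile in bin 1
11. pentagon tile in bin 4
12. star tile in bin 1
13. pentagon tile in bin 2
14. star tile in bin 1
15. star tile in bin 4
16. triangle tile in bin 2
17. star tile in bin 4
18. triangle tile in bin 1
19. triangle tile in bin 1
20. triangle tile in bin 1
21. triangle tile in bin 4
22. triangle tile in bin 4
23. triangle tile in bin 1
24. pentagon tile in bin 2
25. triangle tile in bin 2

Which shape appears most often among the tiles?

Counts by shape: triangle 13, star 8, pentagon 4.
The maximum is 13, held uniquely by triangle.

triangle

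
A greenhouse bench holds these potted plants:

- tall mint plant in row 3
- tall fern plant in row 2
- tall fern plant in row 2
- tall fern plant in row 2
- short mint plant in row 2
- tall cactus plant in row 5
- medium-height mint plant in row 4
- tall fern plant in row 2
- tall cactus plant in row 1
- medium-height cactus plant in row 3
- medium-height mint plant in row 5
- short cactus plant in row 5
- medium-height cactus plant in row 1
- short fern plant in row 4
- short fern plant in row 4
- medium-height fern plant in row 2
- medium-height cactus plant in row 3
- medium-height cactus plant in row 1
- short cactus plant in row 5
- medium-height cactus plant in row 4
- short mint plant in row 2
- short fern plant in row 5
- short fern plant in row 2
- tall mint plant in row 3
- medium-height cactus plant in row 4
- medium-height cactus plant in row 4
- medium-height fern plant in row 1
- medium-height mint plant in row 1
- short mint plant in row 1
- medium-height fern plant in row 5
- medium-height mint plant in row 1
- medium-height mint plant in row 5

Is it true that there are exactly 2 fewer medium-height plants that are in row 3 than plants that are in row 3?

True

medium-height plants in row 3: 2.
plants in row 3: 4.
The claim requires 4 − 2 (= 2) to equal 2, which holds.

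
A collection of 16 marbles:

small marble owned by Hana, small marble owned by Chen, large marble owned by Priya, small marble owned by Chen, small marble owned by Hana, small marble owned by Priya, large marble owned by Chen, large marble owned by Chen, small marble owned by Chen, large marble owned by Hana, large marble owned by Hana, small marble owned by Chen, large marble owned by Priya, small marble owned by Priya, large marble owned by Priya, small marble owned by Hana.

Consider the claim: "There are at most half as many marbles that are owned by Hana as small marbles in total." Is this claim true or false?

False

marbles owned by Hana: 5.
small marbles: 9.
The claim requires 2 × 5 = 10 ≤ 9, which does not hold.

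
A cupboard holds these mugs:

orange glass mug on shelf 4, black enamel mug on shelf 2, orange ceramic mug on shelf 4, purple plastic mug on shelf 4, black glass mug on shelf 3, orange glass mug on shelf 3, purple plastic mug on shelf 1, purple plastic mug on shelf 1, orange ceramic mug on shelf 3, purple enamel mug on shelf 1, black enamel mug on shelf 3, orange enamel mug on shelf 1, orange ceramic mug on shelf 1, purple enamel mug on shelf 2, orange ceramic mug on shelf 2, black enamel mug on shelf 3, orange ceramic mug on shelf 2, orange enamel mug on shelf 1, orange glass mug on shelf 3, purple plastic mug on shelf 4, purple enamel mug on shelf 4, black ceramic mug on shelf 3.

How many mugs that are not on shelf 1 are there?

16

Total mugs: 22; with the excluded value: 6; remaining 22 − 6 = 16.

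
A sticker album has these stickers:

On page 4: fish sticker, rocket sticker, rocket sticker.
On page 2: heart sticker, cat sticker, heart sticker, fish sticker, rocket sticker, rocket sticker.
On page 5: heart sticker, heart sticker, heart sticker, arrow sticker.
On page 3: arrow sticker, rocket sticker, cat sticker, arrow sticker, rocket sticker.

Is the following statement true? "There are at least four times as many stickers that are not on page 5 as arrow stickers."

True

stickers that are not on page 5: 14.
arrow stickers: 3.
The claim requires 14 ≥ 4 × 3 = 12, which holds.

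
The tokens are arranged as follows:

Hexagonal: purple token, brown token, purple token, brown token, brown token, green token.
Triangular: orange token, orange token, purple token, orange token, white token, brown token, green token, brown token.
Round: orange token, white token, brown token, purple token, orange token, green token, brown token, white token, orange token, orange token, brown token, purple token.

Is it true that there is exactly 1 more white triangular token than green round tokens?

|white triangular tokens| = 1.
|green round tokens| = 1.
The claim requires 1 − 1 (= 0) to equal 1, which does not hold.

False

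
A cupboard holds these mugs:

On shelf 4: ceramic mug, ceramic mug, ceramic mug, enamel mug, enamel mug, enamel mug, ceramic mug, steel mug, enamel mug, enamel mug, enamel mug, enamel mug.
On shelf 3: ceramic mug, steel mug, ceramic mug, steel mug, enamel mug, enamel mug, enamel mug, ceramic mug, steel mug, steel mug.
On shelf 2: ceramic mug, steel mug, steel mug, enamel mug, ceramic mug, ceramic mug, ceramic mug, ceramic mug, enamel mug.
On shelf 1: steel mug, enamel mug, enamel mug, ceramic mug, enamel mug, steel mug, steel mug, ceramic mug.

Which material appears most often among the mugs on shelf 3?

Counts by material (restricted to mugs on shelf 3): steel 4, enamel 3, ceramic 3.
The maximum is 4, held uniquely by steel.

steel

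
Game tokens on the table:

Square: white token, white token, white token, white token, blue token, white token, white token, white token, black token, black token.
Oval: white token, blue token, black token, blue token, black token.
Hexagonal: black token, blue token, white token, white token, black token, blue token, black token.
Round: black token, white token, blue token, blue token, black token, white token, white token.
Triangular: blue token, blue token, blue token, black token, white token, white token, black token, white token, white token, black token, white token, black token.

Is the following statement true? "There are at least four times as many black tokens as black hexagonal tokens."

|black tokens| = 13.
|black hexagonal tokens| = 3.
The claim requires 13 ≥ 4 × 3 = 12, which holds.

True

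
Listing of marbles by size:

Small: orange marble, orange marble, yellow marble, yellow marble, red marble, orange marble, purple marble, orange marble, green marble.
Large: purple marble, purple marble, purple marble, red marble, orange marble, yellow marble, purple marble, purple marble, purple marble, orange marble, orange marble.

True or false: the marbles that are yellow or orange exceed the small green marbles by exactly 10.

False

marbles that are yellow or orange: 10.
small green marbles: 1.
The claim requires 10 − 1 (= 9) to equal 10, which does not hold.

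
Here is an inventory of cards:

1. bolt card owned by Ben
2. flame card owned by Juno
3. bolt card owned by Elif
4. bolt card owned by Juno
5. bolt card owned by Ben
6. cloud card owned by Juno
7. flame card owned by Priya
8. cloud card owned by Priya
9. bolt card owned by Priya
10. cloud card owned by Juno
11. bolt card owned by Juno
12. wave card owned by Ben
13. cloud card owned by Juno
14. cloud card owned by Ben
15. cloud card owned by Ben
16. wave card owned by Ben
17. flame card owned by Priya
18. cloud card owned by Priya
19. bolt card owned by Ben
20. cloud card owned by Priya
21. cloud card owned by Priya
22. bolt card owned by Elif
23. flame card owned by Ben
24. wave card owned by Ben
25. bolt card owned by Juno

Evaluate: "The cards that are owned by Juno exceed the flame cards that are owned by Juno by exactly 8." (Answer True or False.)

False

|cards owned by Juno| = 7.
|flame cards owned by Juno| = 1.
The claim requires 7 − 1 (= 6) to equal 8, which does not hold.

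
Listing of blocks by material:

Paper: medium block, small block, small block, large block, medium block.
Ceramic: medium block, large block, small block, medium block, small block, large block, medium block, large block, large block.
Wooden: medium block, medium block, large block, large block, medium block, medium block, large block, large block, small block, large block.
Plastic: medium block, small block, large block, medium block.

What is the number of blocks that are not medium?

Total blocks: 28; with the excluded value: 11; remaining 28 − 11 = 17.

17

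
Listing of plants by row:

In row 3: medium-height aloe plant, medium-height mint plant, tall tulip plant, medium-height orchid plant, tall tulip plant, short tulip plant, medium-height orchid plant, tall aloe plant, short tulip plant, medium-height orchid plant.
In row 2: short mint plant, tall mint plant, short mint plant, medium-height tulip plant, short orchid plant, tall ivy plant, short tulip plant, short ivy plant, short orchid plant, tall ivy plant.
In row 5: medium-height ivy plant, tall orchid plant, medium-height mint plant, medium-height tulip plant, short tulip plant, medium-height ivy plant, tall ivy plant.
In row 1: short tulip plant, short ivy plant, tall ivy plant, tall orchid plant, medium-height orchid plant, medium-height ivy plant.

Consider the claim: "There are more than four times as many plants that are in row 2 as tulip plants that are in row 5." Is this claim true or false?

True

|plants in row 2| = 10.
|tulip plants in row 5| = 2.
The claim requires 10 > 4 × 2 = 8, which holds.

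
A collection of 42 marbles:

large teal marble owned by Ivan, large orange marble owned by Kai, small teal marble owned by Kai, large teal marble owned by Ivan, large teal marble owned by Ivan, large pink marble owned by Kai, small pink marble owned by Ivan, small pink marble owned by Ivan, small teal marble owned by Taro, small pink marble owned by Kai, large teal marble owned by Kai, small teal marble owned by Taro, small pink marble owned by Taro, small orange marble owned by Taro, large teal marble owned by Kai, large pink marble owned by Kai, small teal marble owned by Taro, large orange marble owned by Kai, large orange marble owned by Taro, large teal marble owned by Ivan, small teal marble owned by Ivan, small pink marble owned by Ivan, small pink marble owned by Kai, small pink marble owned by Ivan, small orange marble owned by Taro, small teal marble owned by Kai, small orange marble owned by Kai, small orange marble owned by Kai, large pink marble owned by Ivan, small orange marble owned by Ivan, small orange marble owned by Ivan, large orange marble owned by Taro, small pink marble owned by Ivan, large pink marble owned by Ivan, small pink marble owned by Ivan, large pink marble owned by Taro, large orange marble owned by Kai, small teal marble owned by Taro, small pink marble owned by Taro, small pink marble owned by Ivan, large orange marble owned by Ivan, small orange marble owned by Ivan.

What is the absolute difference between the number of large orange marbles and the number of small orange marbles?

large orange marbles: 6. small orange marbles: 7.
|6 − 7| = 7 − 6 = 1.

1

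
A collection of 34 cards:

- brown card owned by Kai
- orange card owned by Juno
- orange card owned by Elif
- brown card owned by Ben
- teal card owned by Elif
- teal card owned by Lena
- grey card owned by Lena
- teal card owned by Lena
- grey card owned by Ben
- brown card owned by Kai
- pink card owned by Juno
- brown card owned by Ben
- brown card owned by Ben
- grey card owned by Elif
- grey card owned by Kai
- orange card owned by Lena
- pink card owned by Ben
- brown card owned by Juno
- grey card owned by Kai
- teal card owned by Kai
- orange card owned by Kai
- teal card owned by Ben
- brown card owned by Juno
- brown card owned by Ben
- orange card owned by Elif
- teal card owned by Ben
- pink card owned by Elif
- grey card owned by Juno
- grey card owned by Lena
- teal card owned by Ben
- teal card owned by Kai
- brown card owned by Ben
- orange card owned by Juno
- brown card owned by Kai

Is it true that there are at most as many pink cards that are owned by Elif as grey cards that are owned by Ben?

|pink cards owned by Elif| = 1.
|grey cards owned by Ben| = 1.
The claim requires 1 ≤ 1, which holds.

True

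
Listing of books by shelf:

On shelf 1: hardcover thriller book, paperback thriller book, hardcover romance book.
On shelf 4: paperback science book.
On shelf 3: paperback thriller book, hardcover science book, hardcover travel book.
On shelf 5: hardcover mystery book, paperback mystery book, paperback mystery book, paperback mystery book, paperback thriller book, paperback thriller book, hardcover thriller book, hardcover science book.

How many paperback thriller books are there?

4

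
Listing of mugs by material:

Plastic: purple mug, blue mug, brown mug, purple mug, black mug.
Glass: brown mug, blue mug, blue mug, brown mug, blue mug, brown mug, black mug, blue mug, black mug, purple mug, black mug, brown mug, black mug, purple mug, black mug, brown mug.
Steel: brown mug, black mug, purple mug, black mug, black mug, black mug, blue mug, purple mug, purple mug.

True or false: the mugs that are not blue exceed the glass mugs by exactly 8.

There are 24 mugs that are not blue.
There are 16 glass mugs.
The claim requires 24 − 16 (= 8) to equal 8, which holds.

True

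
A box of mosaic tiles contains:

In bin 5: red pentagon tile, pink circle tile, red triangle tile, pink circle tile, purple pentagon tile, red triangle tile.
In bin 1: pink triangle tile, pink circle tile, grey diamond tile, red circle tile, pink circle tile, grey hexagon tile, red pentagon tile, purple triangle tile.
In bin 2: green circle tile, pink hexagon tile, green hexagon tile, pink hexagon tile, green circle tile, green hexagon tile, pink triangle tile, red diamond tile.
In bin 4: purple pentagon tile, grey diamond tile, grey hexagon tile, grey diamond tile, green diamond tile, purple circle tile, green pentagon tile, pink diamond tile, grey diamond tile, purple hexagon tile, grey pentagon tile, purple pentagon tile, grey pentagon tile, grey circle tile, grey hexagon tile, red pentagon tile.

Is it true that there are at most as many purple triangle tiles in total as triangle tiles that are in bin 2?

True

There is 1 purple triangle tile.
There is 1 triangle tile in bin 2.
The claim requires 1 ≤ 1, which holds.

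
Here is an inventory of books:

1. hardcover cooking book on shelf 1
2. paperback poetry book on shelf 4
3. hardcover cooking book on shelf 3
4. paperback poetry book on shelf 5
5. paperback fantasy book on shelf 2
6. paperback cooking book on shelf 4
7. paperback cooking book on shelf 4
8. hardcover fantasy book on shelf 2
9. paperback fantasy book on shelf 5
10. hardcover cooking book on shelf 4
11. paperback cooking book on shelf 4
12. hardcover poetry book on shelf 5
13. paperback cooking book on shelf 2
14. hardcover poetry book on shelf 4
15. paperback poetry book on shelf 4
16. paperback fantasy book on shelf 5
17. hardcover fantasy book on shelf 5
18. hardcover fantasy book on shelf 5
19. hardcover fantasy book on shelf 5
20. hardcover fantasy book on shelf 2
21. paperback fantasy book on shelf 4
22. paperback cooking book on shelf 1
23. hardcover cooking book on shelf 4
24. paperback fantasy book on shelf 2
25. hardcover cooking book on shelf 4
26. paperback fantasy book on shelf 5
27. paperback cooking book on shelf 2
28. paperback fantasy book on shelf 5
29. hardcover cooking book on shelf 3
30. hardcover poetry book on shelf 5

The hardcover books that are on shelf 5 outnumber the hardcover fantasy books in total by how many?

hardcover books on shelf 5: 5.
hardcover fantasy books: 5.
5 − 5 = 0.

0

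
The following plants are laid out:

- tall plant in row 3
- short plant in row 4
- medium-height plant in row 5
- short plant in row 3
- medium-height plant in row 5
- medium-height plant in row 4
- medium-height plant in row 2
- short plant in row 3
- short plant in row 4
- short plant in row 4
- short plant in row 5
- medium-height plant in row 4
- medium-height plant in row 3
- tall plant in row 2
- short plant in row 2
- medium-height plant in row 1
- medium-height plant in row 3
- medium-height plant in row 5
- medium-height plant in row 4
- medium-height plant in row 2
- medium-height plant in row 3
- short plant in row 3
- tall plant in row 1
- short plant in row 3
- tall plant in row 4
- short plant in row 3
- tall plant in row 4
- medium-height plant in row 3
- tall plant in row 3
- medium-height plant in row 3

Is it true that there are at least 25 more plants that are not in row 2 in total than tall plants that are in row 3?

|plants that are not in row 2| = 26.
|tall plants in row 3| = 2.
The claim requires 26 − 2 = 24 ≥ 25, which does not hold.

False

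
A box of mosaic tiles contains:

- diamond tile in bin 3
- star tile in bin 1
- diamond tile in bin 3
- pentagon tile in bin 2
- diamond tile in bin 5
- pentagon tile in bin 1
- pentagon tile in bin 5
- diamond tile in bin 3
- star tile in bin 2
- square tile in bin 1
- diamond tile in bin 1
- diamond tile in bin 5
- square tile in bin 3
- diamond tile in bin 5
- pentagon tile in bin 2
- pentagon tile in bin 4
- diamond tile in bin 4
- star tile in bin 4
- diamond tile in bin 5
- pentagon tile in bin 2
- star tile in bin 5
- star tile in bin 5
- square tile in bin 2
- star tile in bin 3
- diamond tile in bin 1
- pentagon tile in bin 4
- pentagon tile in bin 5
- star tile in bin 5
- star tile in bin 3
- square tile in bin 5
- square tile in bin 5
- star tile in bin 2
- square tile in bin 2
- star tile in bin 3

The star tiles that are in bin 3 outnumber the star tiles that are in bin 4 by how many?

2

star tiles in bin 3: 3.
star tiles in bin 4: 1.
3 − 1 = 2.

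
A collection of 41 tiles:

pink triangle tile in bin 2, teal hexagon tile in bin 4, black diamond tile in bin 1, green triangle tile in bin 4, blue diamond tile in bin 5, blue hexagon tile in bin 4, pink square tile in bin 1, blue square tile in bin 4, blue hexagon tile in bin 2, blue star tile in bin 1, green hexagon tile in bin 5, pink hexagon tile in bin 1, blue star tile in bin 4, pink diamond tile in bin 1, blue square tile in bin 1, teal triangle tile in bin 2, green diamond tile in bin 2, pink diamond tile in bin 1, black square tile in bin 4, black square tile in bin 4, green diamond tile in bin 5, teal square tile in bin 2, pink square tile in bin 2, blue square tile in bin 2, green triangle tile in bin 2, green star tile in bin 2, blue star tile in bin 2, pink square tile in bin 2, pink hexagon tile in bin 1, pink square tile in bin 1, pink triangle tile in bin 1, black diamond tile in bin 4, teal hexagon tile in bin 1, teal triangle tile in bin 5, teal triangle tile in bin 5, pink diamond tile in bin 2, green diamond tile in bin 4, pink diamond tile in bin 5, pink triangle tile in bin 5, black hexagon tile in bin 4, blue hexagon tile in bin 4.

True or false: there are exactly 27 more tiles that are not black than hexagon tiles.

True

There are 36 tiles that are not black.
There are 9 hexagon tiles.
The claim requires 36 − 9 (= 27) to equal 27, which holds.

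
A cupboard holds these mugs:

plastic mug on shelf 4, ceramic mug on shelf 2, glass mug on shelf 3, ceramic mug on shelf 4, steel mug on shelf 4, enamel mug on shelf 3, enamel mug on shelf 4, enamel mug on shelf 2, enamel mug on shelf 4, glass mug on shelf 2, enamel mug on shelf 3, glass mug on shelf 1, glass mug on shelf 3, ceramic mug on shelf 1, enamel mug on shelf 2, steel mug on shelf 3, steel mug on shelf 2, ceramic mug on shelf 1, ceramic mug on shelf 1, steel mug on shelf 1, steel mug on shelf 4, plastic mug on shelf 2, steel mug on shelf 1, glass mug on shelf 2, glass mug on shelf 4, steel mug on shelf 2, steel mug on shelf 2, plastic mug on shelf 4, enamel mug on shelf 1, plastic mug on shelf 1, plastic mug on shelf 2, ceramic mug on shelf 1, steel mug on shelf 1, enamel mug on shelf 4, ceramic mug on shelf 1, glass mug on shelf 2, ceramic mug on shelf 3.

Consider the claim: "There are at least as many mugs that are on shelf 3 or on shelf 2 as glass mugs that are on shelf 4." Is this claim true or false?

|mugs on shelf 3 or on shelf 2| = 17.
|glass mugs on shelf 4| = 1.
The claim requires 17 ≥ 1, which holds.

True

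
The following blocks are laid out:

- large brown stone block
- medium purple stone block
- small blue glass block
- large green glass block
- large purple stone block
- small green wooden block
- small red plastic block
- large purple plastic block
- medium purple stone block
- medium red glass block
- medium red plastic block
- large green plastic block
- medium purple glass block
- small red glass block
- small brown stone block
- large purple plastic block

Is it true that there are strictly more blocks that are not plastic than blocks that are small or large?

False

|blocks that are not plastic| = 11.
|blocks that are small or large| = 11.
The claim requires 11 > 11, which does not hold.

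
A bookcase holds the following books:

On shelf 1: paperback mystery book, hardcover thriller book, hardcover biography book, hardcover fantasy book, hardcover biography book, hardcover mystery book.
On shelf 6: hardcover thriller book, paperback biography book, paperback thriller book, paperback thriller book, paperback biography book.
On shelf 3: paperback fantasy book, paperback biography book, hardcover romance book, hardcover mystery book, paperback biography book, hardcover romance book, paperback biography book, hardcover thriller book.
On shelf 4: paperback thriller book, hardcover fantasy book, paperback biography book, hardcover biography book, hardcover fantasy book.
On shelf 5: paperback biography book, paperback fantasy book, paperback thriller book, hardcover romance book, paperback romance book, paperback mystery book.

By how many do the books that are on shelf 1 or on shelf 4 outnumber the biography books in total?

1

books on shelf 1 or on shelf 4: 11.
biography books: 10.
11 − 10 = 1.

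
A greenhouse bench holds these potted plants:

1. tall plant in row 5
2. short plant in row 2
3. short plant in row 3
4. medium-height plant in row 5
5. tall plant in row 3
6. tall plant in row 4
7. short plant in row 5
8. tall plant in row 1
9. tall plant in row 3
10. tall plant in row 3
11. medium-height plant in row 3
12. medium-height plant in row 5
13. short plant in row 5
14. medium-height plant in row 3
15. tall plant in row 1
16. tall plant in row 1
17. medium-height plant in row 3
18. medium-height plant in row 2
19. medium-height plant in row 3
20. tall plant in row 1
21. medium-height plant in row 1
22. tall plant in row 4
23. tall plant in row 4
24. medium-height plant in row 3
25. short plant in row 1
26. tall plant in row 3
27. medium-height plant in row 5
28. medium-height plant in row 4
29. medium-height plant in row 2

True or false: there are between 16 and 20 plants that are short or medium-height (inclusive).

There are 17 plants that are short or medium-height.
The claim requires 16 ≤ 17 ≤ 20, which holds.

True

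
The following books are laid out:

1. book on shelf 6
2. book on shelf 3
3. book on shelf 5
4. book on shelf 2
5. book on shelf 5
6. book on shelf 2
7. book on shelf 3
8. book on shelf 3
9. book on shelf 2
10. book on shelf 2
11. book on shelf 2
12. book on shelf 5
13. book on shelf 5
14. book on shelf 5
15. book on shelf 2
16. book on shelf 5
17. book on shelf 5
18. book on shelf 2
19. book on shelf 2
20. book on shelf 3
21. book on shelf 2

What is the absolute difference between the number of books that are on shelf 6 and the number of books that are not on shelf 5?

books on shelf 6: 1. books that are not on shelf 5: 14.
|1 − 14| = 14 − 1 = 13.

13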